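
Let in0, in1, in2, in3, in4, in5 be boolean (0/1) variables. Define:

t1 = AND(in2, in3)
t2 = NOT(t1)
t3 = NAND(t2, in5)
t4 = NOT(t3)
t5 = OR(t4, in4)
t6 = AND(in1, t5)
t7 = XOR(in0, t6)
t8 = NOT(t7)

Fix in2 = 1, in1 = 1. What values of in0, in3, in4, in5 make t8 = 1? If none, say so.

t8 = NOT(t7) must be 1, so t7 = 0.
Check with in2 = 1, in1 = 1 and in0=1, in3=1, in4=1, in5=1:
t1 = AND(in2, in3) = AND(1, 1) = 1
t2 = NOT(t1) = NOT 1 = 0
t3 = NAND(t2, in5) = NAND(0, 1) = 1
t4 = NOT(t3) = NOT 1 = 0
t5 = OR(t4, in4) = OR(0, 1) = 1
t6 = AND(in1, t5) = AND(1, 1) = 1
t7 = XOR(in0, t6) = XOR(1, 1) = 0
t8 = NOT(t7) = NOT 0 = 1
So t8 = 1.

in0=1, in3=1, in4=1, in5=1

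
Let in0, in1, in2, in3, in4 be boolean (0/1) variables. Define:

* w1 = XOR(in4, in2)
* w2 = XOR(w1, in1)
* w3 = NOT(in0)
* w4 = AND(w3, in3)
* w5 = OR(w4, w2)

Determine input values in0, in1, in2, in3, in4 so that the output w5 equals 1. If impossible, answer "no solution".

in0=0 in1=0 in2=0 in3=1 in4=1

Check with in0=0 in1=0 in2=0 in3=1 in4=1:
w1 = XOR(in4, in2) = XOR(1, 0) = 1
w2 = XOR(w1, in1) = XOR(1, 0) = 1
w3 = NOT(in0) = NOT 0 = 1
w4 = AND(w3, in3) = AND(1, 1) = 1
w5 = OR(w4, w2) = OR(1, 1) = 1
So w5 = 1 as required.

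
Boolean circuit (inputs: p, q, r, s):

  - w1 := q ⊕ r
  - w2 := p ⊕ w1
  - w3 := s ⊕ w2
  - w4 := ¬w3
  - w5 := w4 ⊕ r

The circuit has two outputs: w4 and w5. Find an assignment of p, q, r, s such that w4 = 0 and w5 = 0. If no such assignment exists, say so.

Check with p=1, q=0, r=0, s=0:
w1 = q ⊕ r = 0 ⊕ 0 = 0
w2 = p ⊕ w1 = 1 ⊕ 0 = 1
w3 = s ⊕ w2 = 0 ⊕ 1 = 1
w4 = ¬w3 = ¬1 = 0
w5 = w4 ⊕ r = 0 ⊕ 0 = 0
So w4 = 0 and w5 = 0.

p=1, q=0, r=0, s=0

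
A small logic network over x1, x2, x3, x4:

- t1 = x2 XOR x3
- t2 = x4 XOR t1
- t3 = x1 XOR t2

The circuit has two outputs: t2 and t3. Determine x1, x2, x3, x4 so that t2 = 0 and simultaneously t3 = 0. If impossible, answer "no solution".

x1=0, x2=1, x3=0, x4=1

Check with x1=0, x2=1, x3=0, x4=1:
t1 = x2 XOR x3 = 1 XOR 0 = 1
t2 = x4 XOR t1 = 1 XOR 1 = 0
t3 = x1 XOR t2 = 0 XOR 0 = 0
So t2 = 0 and t3 = 0.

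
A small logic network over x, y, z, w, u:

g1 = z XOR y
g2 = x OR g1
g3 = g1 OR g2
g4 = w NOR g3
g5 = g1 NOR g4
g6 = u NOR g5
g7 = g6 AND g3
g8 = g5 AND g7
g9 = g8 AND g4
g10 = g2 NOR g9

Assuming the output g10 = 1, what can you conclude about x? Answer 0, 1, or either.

0

g10 = g2 NOR g9 must be 1, so both g2 = 0 and g9 = 0.
Every assignment with g10 = 1 has x = 0; there are 8 such assignment(s).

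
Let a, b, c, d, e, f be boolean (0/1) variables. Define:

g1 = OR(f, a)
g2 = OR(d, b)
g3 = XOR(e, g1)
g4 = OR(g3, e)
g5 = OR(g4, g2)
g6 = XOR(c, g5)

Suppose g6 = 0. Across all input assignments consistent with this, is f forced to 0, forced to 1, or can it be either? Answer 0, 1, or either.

Both values of f occur among assignments with g6 = 0:
  f=0: a=0, b=0, c=0, d=0, e=0, f=0
  f=1: a=0, b=0, c=1, d=0, e=0, f=1

either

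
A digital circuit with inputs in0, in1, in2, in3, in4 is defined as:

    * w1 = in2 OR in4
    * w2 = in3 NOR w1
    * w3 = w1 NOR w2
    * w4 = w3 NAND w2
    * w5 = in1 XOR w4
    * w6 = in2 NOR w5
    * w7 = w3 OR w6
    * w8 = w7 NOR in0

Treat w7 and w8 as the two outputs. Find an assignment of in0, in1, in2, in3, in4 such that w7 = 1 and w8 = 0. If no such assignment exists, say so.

Check with in0=1 in1=1 in2=0 in3=1 in4=1:
w1 = in2 OR in4 = 0 OR 1 = 1
w2 = in3 NOR w1 = 1 NOR 1 = 0
w3 = w1 NOR w2 = 1 NOR 0 = 0
w4 = w3 NAND w2 = 0 NAND 0 = 1
w5 = in1 XOR w4 = 1 XOR 1 = 0
w6 = in2 NOR w5 = 0 NOR 0 = 1
w7 = w3 OR w6 = 0 OR 1 = 1
w8 = w7 NOR in0 = 1 NOR 1 = 0
So w7 = 1 and w8 = 0.

in0=1 in1=1 in2=0 in3=1 in4=1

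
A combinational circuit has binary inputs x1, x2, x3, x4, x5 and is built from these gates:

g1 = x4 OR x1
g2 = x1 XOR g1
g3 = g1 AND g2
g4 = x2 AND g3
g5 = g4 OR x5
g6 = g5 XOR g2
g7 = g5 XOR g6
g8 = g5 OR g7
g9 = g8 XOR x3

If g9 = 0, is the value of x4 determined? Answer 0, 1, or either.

either

Both values of x4 occur among assignments with g9 = 0:
  x4=0: x1=0, x2=0, x3=0, x4=0, x5=0
  x4=1: x1=0, x2=0, x3=1, x4=1, x5=0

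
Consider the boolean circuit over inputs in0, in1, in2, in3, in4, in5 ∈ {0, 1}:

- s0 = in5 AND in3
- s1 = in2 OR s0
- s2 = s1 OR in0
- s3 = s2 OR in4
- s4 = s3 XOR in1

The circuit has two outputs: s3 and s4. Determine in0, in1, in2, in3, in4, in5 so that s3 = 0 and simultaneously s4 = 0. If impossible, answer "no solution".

in0=0, in1=0, in2=0, in3=1, in4=0, in5=0

Check with in0=0, in1=0, in2=0, in3=1, in4=0, in5=0:
s0 = in5 AND in3 = 0 AND 1 = 0
s1 = in2 OR s0 = 0 OR 0 = 0
s2 = s1 OR in0 = 0 OR 0 = 0
s3 = s2 OR in4 = 0 OR 0 = 0
s4 = s3 XOR in1 = 0 XOR 0 = 0
So s3 = 0 and s4 = 0.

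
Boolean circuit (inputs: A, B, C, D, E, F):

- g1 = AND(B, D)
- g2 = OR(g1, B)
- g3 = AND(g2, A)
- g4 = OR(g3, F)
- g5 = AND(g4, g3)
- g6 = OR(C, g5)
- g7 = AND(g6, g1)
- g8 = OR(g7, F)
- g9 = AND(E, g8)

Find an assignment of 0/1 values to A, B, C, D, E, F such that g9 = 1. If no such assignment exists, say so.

A=0 B=0 C=1 D=0 E=1 F=1

Check with A=0 B=0 C=1 D=0 E=1 F=1:
g1 = AND(B, D) = AND(0, 0) = 0
g2 = OR(g1, B) = OR(0, 0) = 0
g3 = AND(g2, A) = AND(0, 0) = 0
g4 = OR(g3, F) = OR(0, 1) = 1
g5 = AND(g4, g3) = AND(1, 0) = 0
g6 = OR(C, g5) = OR(1, 0) = 1
g7 = AND(g6, g1) = AND(1, 0) = 0
g8 = OR(g7, F) = OR(0, 1) = 1
g9 = AND(E, g8) = AND(1, 1) = 1
So g9 = 1 as required.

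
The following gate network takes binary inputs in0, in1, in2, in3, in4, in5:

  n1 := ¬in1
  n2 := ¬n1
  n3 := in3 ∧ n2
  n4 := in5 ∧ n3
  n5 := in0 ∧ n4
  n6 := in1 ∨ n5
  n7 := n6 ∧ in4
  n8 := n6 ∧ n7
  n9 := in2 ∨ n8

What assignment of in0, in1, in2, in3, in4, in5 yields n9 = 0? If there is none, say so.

in0=1, in1=0, in2=0, in3=1, in4=1, in5=1

Check with in0=1, in1=0, in2=0, in3=1, in4=1, in5=1:
n1 = ¬in1 = ¬0 = 1
n2 = ¬n1 = ¬1 = 0
n3 = in3 ∧ n2 = 1 ∧ 0 = 0
n4 = in5 ∧ n3 = 1 ∧ 0 = 0
n5 = in0 ∧ n4 = 1 ∧ 0 = 0
n6 = in1 ∨ n5 = 0 ∨ 0 = 0
n7 = n6 ∧ in4 = 0 ∧ 1 = 0
n8 = n6 ∧ n7 = 0 ∧ 0 = 0
n9 = in2 ∨ n8 = 0 ∨ 0 = 0
So n9 = 0 as required.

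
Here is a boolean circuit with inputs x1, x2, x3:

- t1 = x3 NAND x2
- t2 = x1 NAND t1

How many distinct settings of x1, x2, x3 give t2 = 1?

t2 = x1 NAND t1 must be 1, so at least one of x1, t1 is 0.
Satisfying assignments:
  x1=0, x2=0, x3=0
  x1=0, x2=0, x3=1
  x1=0, x2=1, x3=0
  x1=0, x2=1, x3=1
  x1=1, x2=1, x3=1

5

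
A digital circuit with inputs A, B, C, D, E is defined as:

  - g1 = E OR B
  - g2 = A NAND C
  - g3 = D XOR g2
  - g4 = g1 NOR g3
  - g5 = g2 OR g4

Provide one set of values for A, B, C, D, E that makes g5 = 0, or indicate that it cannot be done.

g5 = g2 OR g4 must be 0, so both g2 = 0 and g4 = 0.
g2 = A NAND C must be 0, so both A = 1 and C = 1.
Check with A=1 B=0 C=1 D=1 E=0:
g1 = E OR B = 0 OR 0 = 0
g2 = A NAND C = 1 NAND 1 = 0
g3 = D XOR g2 = 1 XOR 0 = 1
g4 = g1 NOR g3 = 0 NOR 1 = 0
g5 = g2 OR g4 = 0 OR 0 = 0
So g5 = 0 as required.

A=1 B=0 C=1 D=1 E=0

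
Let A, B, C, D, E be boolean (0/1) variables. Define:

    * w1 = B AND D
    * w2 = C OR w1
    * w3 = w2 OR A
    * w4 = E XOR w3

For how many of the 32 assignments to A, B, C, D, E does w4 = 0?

w4 = E XOR w3 must be 0, so E and w3 are equal.
Enumerating the 32 input combinations, 16 give w4 = 0 and 16 give w4 = 1.

16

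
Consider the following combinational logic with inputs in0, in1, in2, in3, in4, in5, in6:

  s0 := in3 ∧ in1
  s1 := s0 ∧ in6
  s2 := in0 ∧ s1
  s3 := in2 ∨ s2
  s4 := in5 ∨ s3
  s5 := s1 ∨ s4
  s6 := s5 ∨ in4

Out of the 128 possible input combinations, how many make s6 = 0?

14

s6 = s5 ∨ in4 must be 0, so both s5 = 0 and in4 = 0.
s5 = s1 ∨ s4 must be 0, so both s1 = 0 and s4 = 0.
s1 = s0 ∧ in6 must be 0, so at least one of s0, in6 is 0.
Enumerating the 128 input combinations, 14 give s6 = 0 and 114 give s6 = 1.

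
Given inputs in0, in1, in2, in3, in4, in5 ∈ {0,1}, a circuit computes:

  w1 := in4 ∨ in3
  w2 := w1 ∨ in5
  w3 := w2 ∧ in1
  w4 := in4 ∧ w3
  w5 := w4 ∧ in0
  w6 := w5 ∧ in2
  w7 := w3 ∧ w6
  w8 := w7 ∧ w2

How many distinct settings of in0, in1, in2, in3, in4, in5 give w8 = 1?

4

w8 = w7 ∧ w2 must be 1, so both w7 = 1 and w2 = 1.
Satisfying assignments:
  in0=1, in1=1, in2=1, in3=0, in4=1, in5=0
  in0=1, in1=1, in2=1, in3=0, in4=1, in5=1
  in0=1, in1=1, in2=1, in3=1, in4=1, in5=0
  in0=1, in1=1, in2=1, in3=1, in4=1, in5=1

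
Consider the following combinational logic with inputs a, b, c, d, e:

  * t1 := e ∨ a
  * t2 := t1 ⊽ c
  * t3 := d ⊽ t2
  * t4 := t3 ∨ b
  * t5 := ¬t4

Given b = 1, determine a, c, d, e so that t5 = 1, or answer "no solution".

With b = 1 fixed, none of the 16 settings of a, c, d, e give t5 = 1.
For example, with a=0, c=0, d=1, e=1:
t1 = e ∨ a = 1 ∨ 0 = 1
t2 = t1 ⊽ c = 1 ⊽ 0 = 0
t3 = d ⊽ t2 = 1 ⊽ 0 = 0
t4 = t3 ∨ b = 0 ∨ 1 = 1
t5 = ¬t4 = ¬1 = 0
giving t5 = 0 ≠ 1.

no solution exists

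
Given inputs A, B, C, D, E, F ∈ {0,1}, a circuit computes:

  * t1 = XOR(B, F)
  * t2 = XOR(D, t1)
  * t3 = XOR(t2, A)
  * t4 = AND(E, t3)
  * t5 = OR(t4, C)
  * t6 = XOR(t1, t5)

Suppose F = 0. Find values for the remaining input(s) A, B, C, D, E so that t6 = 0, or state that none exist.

t6 = XOR(t1, t5) must be 0, so t1 and t5 are equal.
Check with F = 0 and A=0, B=1, C=1, D=0, E=1:
t1 = XOR(B, F) = XOR(1, 0) = 1
t2 = XOR(D, t1) = XOR(0, 1) = 1
t3 = XOR(t2, A) = XOR(1, 0) = 1
t4 = AND(E, t3) = AND(1, 1) = 1
t5 = OR(t4, C) = OR(1, 1) = 1
t6 = XOR(t1, t5) = XOR(1, 1) = 0
So t6 = 0.

A=0 B=1 C=1 D=0 E=1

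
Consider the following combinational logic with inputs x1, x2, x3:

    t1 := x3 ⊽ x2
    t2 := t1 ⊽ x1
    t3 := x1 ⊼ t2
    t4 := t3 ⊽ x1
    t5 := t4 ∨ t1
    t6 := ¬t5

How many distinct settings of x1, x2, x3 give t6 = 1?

6

t6 = ¬t5 must be 1, so t5 = 0.
Enumerating the 8 input combinations, 6 give t6 = 1 and 2 give t6 = 0.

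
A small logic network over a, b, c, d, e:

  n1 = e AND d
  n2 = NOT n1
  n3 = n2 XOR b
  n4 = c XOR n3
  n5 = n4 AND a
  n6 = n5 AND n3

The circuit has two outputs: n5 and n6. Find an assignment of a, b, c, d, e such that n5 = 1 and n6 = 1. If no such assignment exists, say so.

Check with a=1, b=0, c=0, d=0, e=1:
n1 = e AND d = 1 AND 0 = 0
n2 = NOT n1 = NOT 0 = 1
n3 = n2 XOR b = 1 XOR 0 = 1
n4 = c XOR n3 = 0 XOR 1 = 1
n5 = n4 AND a = 1 AND 1 = 1
n6 = n5 AND n3 = 1 AND 1 = 1
So n5 = 1 and n6 = 1.

a=1, b=0, c=0, d=0, e=1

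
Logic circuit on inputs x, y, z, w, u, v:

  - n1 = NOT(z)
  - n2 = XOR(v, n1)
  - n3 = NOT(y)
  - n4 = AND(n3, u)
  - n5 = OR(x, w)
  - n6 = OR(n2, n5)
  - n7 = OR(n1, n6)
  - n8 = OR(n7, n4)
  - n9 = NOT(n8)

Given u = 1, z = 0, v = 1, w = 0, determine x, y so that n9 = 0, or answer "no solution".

Check with u = 1, z = 0, v = 1, w = 0 and x=1, y=1:
n1 = NOT(z) = NOT 0 = 1
n2 = XOR(v, n1) = XOR(1, 1) = 0
n3 = NOT(y) = NOT 1 = 0
n4 = AND(n3, u) = AND(0, 1) = 0
n5 = OR(x, w) = OR(1, 0) = 1
n6 = OR(n2, n5) = OR(0, 1) = 1
n7 = OR(n1, n6) = OR(1, 1) = 1
n8 = OR(n7, n4) = OR(1, 0) = 1
n9 = NOT(n8) = NOT 1 = 0
So n9 = 0.

x=1, y=1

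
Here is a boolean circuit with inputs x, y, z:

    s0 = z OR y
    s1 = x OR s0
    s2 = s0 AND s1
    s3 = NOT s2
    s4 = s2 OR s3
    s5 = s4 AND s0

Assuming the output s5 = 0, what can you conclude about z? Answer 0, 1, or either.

s5 = s4 AND s0 must be 0, so at least one of s4, s0 is 0.
Every assignment with s5 = 0 has z = 0; there are 2 such assignment(s).
  x=0, y=0, z=0
  x=1, y=0, z=0

0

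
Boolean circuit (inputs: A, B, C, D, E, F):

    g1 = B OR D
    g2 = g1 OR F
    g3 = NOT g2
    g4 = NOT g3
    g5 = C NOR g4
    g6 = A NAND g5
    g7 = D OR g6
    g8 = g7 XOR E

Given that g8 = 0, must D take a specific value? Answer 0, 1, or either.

Both values of D occur among assignments with g8 = 0:
  D=0: A=0, B=0, C=0, D=0, E=1, F=0
  D=1: A=0, B=0, C=0, D=1, E=1, F=0

either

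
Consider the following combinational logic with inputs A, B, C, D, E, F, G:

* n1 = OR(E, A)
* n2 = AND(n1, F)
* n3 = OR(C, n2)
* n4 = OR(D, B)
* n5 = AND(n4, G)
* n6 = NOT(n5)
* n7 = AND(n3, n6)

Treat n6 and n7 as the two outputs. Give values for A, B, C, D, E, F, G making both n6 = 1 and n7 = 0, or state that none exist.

A=0, B=1, C=0, D=0, E=0, F=0, G=0

Check with A=0, B=1, C=0, D=0, E=0, F=0, G=0:
n1 = OR(E, A) = OR(0, 0) = 0
n2 = AND(n1, F) = AND(0, 0) = 0
n3 = OR(C, n2) = OR(0, 0) = 0
n4 = OR(D, B) = OR(0, 1) = 1
n5 = AND(n4, G) = AND(1, 0) = 0
n6 = NOT(n5) = NOT 0 = 1
n7 = AND(n3, n6) = AND(0, 1) = 0
So n6 = 1 and n7 = 0.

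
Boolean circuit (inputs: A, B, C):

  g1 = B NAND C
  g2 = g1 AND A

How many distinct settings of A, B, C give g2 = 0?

5

g2 = g1 AND A must be 0, so at least one of g1, A is 0.
Satisfying assignments:
  A=0, B=0, C=0
  A=0, B=0, C=1
  A=0, B=1, C=0
  A=0, B=1, C=1
  A=1, B=1, C=1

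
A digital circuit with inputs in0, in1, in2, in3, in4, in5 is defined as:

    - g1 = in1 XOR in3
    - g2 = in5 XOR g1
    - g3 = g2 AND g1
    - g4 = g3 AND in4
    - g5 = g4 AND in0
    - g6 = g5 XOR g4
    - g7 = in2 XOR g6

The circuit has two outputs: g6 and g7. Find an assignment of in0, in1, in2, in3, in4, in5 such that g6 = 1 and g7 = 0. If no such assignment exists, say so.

Check with in0=0 in1=0 in2=1 in3=1 in4=1 in5=0:
g1 = in1 XOR in3 = 0 XOR 1 = 1
g2 = in5 XOR g1 = 0 XOR 1 = 1
g3 = g2 AND g1 = 1 AND 1 = 1
g4 = g3 AND in4 = 1 AND 1 = 1
g5 = g4 AND in0 = 1 AND 0 = 0
g6 = g5 XOR g4 = 0 XOR 1 = 1
g7 = in2 XOR g6 = 1 XOR 1 = 0
So g6 = 1 and g7 = 0.

in0=0 in1=0 in2=1 in3=1 in4=1 in5=0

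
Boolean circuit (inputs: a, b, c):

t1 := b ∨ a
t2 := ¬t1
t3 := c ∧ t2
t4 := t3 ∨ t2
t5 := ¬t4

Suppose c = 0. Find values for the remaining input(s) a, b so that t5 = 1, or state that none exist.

Check with c = 0 and a=0, b=1:
t1 = b ∨ a = 1 ∨ 0 = 1
t2 = ¬t1 = ¬1 = 0
t3 = c ∧ t2 = 0 ∧ 0 = 0
t4 = t3 ∨ t2 = 0 ∨ 0 = 0
t5 = ¬t4 = ¬0 = 1
So t5 = 1.

a=0 b=1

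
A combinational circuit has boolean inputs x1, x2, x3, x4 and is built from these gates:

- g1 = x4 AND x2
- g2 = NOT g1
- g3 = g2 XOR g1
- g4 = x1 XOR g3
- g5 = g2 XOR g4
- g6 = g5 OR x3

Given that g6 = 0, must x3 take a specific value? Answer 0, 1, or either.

0

g6 = g5 OR x3 must be 0, so both g5 = 0 and x3 = 0.
g5 = g2 XOR g4 must be 0, so g2 and g4 are equal.
Every assignment with g6 = 0 has x3 = 0; there are 4 such assignment(s).
  x1=0, x2=0, x3=0, x4=0
  x1=0, x2=0, x3=0, x4=1
  x1=0, x2=1, x3=0, x4=0
  x1=1, x2=1, x3=0, x4=1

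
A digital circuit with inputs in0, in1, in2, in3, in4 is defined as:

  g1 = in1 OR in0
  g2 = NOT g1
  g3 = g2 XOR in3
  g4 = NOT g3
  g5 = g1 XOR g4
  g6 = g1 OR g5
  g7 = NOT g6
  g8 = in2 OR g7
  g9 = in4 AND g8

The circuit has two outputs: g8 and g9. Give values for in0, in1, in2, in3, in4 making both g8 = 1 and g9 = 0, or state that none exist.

in0=1 in1=0 in2=1 in3=1 in4=0

Check with in0=1 in1=0 in2=1 in3=1 in4=0:
g1 = in1 OR in0 = 0 OR 1 = 1
g2 = NOT g1 = NOT 1 = 0
g3 = g2 XOR in3 = 0 XOR 1 = 1
g4 = NOT g3 = NOT 1 = 0
g5 = g1 XOR g4 = 1 XOR 0 = 1
g6 = g1 OR g5 = 1 OR 1 = 1
g7 = NOT g6 = NOT 1 = 0
g8 = in2 OR g7 = 1 OR 0 = 1
g9 = in4 AND g8 = 0 AND 1 = 0
So g8 = 1 and g9 = 0.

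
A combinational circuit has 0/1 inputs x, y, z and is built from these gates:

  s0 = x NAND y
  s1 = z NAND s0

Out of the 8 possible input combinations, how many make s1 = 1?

s1 = z NAND s0 must be 1, so at least one of z, s0 is 0.
Satisfying assignments:
  x=0, y=0, z=0
  x=0, y=1, z=0
  x=1, y=0, z=0
  x=1, y=1, z=0
  x=1, y=1, z=1

5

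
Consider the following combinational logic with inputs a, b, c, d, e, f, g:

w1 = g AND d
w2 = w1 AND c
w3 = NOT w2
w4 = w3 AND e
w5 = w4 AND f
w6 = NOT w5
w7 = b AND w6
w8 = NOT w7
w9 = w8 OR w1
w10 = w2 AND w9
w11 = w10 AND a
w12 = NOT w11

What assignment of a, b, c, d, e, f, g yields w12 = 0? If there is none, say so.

a=1, b=0, c=1, d=1, e=0, f=0, g=1

Check with a=1, b=0, c=1, d=1, e=0, f=0, g=1:
w1 = g AND d = 1 AND 1 = 1
w2 = w1 AND c = 1 AND 1 = 1
w3 = NOT w2 = NOT 1 = 0
w4 = w3 AND e = 0 AND 0 = 0
w5 = w4 AND f = 0 AND 0 = 0
w6 = NOT w5 = NOT 0 = 1
w7 = b AND w6 = 0 AND 1 = 0
w8 = NOT w7 = NOT 0 = 1
w9 = w8 OR w1 = 1 OR 1 = 1
w10 = w2 AND w9 = 1 AND 1 = 1
w11 = w10 AND a = 1 AND 1 = 1
w12 = NOT w11 = NOT 1 = 0
So w12 = 0 as required.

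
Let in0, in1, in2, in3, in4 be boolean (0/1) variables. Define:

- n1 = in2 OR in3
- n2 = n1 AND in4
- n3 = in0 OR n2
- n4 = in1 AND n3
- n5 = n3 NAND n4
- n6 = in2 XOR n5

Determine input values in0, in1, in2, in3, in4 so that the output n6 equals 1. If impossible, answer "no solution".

in0=1 in1=1 in2=1 in3=1 in4=0

n6 = in2 XOR n5 must be 1, so in2 and n5 differ.
Check with in0=1 in1=1 in2=1 in3=1 in4=0:
n1 = in2 OR in3 = 1 OR 1 = 1
n2 = n1 AND in4 = 1 AND 0 = 0
n3 = in0 OR n2 = 1 OR 0 = 1
n4 = in1 AND n3 = 1 AND 1 = 1
n5 = n3 NAND n4 = 1 NAND 1 = 0
n6 = in2 XOR n5 = 1 XOR 0 = 1
So n6 = 1 as required.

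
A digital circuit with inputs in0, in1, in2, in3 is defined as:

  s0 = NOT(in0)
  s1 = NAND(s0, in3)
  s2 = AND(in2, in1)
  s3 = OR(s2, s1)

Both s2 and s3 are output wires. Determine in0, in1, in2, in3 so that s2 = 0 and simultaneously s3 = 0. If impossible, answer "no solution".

Check with in0=0, in1=0, in2=0, in3=1:
s0 = NOT(in0) = NOT 0 = 1
s1 = NAND(s0, in3) = NAND(1, 1) = 0
s2 = AND(in2, in1) = AND(0, 0) = 0
s3 = OR(s2, s1) = OR(0, 0) = 0
So s2 = 0 and s3 = 0.

in0=0, in1=0, in2=0, in3=1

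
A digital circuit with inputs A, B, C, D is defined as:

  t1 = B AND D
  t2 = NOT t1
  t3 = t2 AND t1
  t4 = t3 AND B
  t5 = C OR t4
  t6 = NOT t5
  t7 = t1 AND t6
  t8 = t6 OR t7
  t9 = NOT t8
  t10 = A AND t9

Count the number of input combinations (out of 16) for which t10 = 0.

12

t10 = A AND t9 must be 0, so at least one of A, t9 is 0.
Enumerating the 16 input combinations, 12 give t10 = 0 and 4 give t10 = 1.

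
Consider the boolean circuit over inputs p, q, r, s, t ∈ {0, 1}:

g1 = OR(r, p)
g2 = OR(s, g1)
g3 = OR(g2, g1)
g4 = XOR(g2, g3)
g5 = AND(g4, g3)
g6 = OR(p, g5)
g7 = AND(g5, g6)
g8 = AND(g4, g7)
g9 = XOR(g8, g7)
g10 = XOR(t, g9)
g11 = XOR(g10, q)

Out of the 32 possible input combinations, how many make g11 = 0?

16

g11 = XOR(g10, q) must be 0, so g10 and q are equal.
Enumerating the 32 input combinations, 16 give g11 = 0 and 16 give g11 = 1.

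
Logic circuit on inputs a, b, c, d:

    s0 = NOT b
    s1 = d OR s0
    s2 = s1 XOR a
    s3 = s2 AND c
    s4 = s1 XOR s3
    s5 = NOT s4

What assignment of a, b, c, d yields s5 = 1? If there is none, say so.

s5 = NOT s4 must be 1, so s4 = 0.
s4 = s1 XOR s3 must be 0, so s1 and s3 are equal.
Check with a=0, b=0, c=1, d=0:
s0 = NOT b = NOT 0 = 1
s1 = d OR s0 = 0 OR 1 = 1
s2 = s1 XOR a = 1 XOR 0 = 1
s3 = s2 AND c = 1 AND 1 = 1
s4 = s1 XOR s3 = 1 XOR 1 = 0
s5 = NOT s4 = NOT 0 = 1
So s5 = 1 as required.

a=0, b=0, c=1, d=0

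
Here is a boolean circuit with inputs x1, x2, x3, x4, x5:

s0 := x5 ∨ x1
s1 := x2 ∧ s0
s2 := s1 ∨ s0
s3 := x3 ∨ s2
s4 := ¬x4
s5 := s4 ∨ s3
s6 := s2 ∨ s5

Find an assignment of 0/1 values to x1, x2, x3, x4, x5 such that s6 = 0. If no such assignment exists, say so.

x1=0, x2=0, x3=0, x4=1, x5=0

Check with x1=0, x2=0, x3=0, x4=1, x5=0:
s0 = x5 ∨ x1 = 0 ∨ 0 = 0
s1 = x2 ∧ s0 = 0 ∧ 0 = 0
s2 = s1 ∨ s0 = 0 ∨ 0 = 0
s3 = x3 ∨ s2 = 0 ∨ 0 = 0
s4 = ¬x4 = ¬1 = 0
s5 = s4 ∨ s3 = 0 ∨ 0 = 0
s6 = s2 ∨ s5 = 0 ∨ 0 = 0
So s6 = 0 as required.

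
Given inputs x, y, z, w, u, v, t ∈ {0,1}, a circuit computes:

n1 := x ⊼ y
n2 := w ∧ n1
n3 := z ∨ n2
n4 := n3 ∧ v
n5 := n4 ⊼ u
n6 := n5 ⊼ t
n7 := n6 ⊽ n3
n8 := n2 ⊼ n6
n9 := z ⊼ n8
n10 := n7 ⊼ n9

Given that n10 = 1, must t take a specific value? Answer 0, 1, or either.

Both values of t occur among assignments with n10 = 1:
  t=0: x=0, y=0, z=0, w=0, u=0, v=0, t=0
  t=1: x=0, y=0, z=0, w=1, u=0, v=0, t=1

either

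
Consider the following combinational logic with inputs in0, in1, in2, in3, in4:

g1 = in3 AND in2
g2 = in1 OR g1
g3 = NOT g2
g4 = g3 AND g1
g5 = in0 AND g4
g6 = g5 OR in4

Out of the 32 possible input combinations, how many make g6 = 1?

g6 = g5 OR in4 must be 1, so at least one of g5, in4 is 1.
Enumerating the 32 input combinations, 16 give g6 = 1 and 16 give g6 = 0.

16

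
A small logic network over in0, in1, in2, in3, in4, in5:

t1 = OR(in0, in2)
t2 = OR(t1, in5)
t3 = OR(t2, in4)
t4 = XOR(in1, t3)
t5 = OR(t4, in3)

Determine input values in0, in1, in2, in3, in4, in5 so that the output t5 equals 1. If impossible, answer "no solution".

in0=0, in1=0, in2=0, in3=1, in4=1, in5=1

t5 = OR(t4, in3) must be 1, so at least one of t4, in3 is 1.
Check with in0=0, in1=0, in2=0, in3=1, in4=1, in5=1:
t1 = OR(in0, in2) = OR(0, 0) = 0
t2 = OR(t1, in5) = OR(0, 1) = 1
t3 = OR(t2, in4) = OR(1, 1) = 1
t4 = XOR(in1, t3) = XOR(0, 1) = 1
t5 = OR(t4, in3) = OR(1, 1) = 1
So t5 = 1 as required.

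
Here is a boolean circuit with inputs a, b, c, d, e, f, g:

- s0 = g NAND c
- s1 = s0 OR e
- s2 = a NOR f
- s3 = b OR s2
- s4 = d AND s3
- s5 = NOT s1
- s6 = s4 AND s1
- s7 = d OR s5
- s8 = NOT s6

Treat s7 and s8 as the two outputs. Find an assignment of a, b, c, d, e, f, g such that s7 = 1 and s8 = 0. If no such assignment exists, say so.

a=0, b=1, c=0, d=1, e=0, f=1, g=0

Check with a=0, b=1, c=0, d=1, e=0, f=1, g=0:
s0 = g NAND c = 0 NAND 0 = 1
s1 = s0 OR e = 1 OR 0 = 1
s2 = a NOR f = 0 NOR 1 = 0
s3 = b OR s2 = 1 OR 0 = 1
s4 = d AND s3 = 1 AND 1 = 1
s5 = NOT s1 = NOT 1 = 0
s6 = s4 AND s1 = 1 AND 1 = 1
s7 = d OR s5 = 1 OR 0 = 1
s8 = NOT s6 = NOT 1 = 0
So s7 = 1 and s8 = 0.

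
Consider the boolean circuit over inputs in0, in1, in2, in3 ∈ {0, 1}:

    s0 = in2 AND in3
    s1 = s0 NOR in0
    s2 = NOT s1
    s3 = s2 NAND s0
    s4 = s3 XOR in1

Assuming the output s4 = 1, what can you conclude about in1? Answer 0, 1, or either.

either

Both values of in1 occur among assignments with s4 = 1:
  in1=0: in0=0, in1=0, in2=0, in3=0
  in1=1: in0=0, in1=1, in2=1, in3=1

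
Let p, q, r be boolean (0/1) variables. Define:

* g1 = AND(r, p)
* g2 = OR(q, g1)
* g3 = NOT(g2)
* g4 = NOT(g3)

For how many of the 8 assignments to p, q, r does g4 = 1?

5

g4 = NOT(g3) must be 1, so g3 = 0.
Enumerating the 8 input combinations, 5 give g4 = 1 and 3 give g4 = 0.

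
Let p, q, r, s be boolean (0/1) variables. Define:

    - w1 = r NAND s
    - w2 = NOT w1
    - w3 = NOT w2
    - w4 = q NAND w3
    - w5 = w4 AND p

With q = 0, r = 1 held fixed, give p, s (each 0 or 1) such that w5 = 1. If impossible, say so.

w5 = w4 AND p must be 1, so both w4 = 1 and p = 1.
Check with q = 0, r = 1 and p=1, s=0:
w1 = r NAND s = 1 NAND 0 = 1
w2 = NOT w1 = NOT 1 = 0
w3 = NOT w2 = NOT 0 = 1
w4 = q NAND w3 = 0 NAND 1 = 1
w5 = w4 AND p = 1 AND 1 = 1
So w5 = 1.

p=1 s=0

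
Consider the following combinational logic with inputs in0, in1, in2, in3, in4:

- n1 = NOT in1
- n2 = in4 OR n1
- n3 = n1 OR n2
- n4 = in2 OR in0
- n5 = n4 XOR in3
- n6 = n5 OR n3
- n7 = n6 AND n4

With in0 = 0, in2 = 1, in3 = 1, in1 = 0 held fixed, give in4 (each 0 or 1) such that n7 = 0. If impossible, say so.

With in0 = 0, in2 = 1, in3 = 1, in1 = 0 fixed, none of the 2 settings of in4 give n7 = 0.
For example, with in4=0:
n1 = NOT in1 = NOT 0 = 1
n2 = in4 OR n1 = 0 OR 1 = 1
n3 = n1 OR n2 = 1 OR 1 = 1
n4 = in2 OR in0 = 1 OR 0 = 1
n5 = n4 XOR in3 = 1 XOR 1 = 0
n6 = n5 OR n3 = 0 OR 1 = 1
n7 = n6 AND n4 = 1 AND 1 = 1
giving n7 = 1 ≠ 0.

no solution exists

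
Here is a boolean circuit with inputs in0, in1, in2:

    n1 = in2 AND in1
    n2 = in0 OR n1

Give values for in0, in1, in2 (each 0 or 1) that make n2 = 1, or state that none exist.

Check with in0=0 in1=1 in2=1:
n1 = in2 AND in1 = 1 AND 1 = 1
n2 = in0 OR n1 = 0 OR 1 = 1
So n2 = 1 as required.

in0=0 in1=1 in2=1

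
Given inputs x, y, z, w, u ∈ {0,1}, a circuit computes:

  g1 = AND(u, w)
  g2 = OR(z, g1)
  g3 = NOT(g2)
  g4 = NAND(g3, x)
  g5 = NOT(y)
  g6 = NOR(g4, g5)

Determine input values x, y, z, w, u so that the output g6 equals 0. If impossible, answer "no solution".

g6 = NOR(g4, g5) must be 0, so at least one of g4, g5 is 1.
Check with x=0 y=1 z=0 w=1 u=1:
g1 = AND(u, w) = AND(1, 1) = 1
g2 = OR(z, g1) = OR(0, 1) = 1
g3 = NOT(g2) = NOT 1 = 0
g4 = NAND(g3, x) = NAND(0, 0) = 1
g5 = NOT(y) = NOT 1 = 0
g6 = NOR(g4, g5) = NOR(1, 0) = 0
So g6 = 0 as required.

x=0 y=1 z=0 w=1 u=1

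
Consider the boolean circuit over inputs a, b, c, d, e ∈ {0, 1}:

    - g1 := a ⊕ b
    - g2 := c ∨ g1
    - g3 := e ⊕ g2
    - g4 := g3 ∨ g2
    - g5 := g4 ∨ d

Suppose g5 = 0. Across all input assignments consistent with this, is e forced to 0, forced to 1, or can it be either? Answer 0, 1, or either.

0

g5 = g4 ∨ d must be 0, so both g4 = 0 and d = 0.
g4 = g3 ∨ g2 must be 0, so both g3 = 0 and g2 = 0.
g3 = e ⊕ g2 must be 0, so e and g2 are equal.
Every assignment with g5 = 0 has e = 0; there are 2 such assignment(s).
  a=0, b=0, c=0, d=0, e=0
  a=1, b=1, c=0, d=0, e=0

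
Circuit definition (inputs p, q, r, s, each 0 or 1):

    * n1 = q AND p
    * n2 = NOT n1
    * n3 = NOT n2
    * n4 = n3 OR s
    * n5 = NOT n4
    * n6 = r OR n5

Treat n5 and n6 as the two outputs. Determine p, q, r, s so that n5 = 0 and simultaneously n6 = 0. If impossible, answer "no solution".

Check with p=1 q=0 r=0 s=1:
n1 = q AND p = 0 AND 1 = 0
n2 = NOT n1 = NOT 0 = 1
n3 = NOT n2 = NOT 1 = 0
n4 = n3 OR s = 0 OR 1 = 1
n5 = NOT n4 = NOT 1 = 0
n6 = r OR n5 = 0 OR 0 = 0
So n5 = 0 and n6 = 0.

p=1 q=0 r=0 s=1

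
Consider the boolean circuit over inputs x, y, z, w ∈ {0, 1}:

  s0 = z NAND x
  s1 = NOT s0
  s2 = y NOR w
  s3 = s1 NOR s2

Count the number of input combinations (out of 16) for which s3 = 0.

7

s3 = s1 NOR s2 must be 0, so at least one of s1, s2 is 1.
Enumerating the 16 input combinations, 7 give s3 = 0 and 9 give s3 = 1.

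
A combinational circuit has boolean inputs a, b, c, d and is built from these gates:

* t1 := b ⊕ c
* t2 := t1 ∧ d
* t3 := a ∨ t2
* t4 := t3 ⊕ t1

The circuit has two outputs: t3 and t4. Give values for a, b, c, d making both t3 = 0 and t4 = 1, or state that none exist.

Check with a=0, b=0, c=1, d=0:
t1 = b ⊕ c = 0 ⊕ 1 = 1
t2 = t1 ∧ d = 1 ∧ 0 = 0
t3 = a ∨ t2 = 0 ∨ 0 = 0
t4 = t3 ⊕ t1 = 0 ⊕ 1 = 1
So t3 = 0 and t4 = 1.

a=0, b=0, c=1, d=0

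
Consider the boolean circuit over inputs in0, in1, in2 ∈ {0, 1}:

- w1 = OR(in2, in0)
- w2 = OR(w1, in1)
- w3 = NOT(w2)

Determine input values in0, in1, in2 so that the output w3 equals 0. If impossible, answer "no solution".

w3 = NOT(w2) must be 0, so w2 = 1.
w2 = OR(w1, in1) must be 1, so at least one of w1, in1 is 1.
Check with in0=0, in1=1, in2=0:
w1 = OR(in2, in0) = OR(0, 0) = 0
w2 = OR(w1, in1) = OR(0, 1) = 1
w3 = NOT(w2) = NOT 1 = 0
So w3 = 0 as required.

in0=0, in1=1, in2=0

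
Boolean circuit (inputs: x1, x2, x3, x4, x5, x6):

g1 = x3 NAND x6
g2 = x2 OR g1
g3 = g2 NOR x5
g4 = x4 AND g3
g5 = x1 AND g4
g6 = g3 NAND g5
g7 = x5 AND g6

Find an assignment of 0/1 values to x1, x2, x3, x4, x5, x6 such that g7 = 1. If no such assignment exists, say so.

g7 = x5 AND g6 must be 1, so both x5 = 1 and g6 = 1.
Check with x1=1 x2=1 x3=0 x4=1 x5=1 x6=1:
g1 = x3 NAND x6 = 0 NAND 1 = 1
g2 = x2 OR g1 = 1 OR 1 = 1
g3 = g2 NOR x5 = 1 NOR 1 = 0
g4 = x4 AND g3 = 1 AND 0 = 0
g5 = x1 AND g4 = 1 AND 0 = 0
g6 = g3 NAND g5 = 0 NAND 0 = 1
g7 = x5 AND g6 = 1 AND 1 = 1
So g7 = 1 as required.

x1=1 x2=1 x3=0 x4=1 x5=1 x6=1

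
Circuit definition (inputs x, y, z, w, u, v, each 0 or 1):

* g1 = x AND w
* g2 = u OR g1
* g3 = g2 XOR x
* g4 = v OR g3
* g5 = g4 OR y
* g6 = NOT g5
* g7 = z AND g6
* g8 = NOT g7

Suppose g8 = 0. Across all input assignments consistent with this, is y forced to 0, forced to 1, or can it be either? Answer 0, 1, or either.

0

g8 = NOT g7 must be 0, so g7 = 1.
Every assignment with g8 = 0 has y = 0; there are 5 such assignment(s).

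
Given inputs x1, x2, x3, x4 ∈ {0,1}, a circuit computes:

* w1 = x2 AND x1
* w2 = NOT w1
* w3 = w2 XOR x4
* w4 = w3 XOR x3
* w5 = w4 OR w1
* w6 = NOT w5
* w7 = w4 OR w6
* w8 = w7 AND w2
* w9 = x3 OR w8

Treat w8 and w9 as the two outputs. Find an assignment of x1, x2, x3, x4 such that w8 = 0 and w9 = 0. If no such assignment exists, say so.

Check with x1=1, x2=1, x3=0, x4=0:
w1 = x2 AND x1 = 1 AND 1 = 1
w2 = NOT w1 = NOT 1 = 0
w3 = w2 XOR x4 = 0 XOR 0 = 0
w4 = w3 XOR x3 = 0 XOR 0 = 0
w5 = w4 OR w1 = 0 OR 1 = 1
w6 = NOT w5 = NOT 1 = 0
w7 = w4 OR w6 = 0 OR 0 = 0
w8 = w7 AND w2 = 0 AND 0 = 0
w9 = x3 OR w8 = 0 OR 0 = 0
So w8 = 0 and w9 = 0.

x1=1, x2=1, x3=0, x4=0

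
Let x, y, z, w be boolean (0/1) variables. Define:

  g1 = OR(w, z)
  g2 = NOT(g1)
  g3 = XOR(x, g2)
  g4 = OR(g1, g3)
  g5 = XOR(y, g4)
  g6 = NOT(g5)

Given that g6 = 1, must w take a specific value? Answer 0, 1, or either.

Both values of w occur among assignments with g6 = 1:
  w=0: x=0, y=1, z=0, w=0
  w=1: x=0, y=1, z=0, w=1

either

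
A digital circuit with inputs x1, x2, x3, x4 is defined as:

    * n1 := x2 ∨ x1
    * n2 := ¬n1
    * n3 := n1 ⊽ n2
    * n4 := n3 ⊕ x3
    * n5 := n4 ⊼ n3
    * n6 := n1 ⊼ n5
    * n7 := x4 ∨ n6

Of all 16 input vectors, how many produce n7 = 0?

6

n7 = x4 ∨ n6 must be 0, so both x4 = 0 and n6 = 0.
n6 = n1 ⊼ n5 must be 0, so both n1 = 1 and n5 = 1.
n1 = x2 ∨ x1 must be 1, so at least one of x2, x1 is 1.
Satisfying assignments:
  x1=0, x2=1, x3=0, x4=0
  x1=0, x2=1, x3=1, x4=0
  x1=1, x2=0, x3=0, x4=0
  x1=1, x2=0, x3=1, x4=0
  x1=1, x2=1, x3=0, x4=0
  x1=1, x2=1, x3=1, x4=0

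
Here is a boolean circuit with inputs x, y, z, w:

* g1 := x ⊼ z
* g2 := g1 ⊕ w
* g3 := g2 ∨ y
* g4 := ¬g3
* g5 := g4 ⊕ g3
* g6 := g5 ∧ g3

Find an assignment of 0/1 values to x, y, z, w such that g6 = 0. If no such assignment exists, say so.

x=0, y=0, z=1, w=1

Check with x=0, y=0, z=1, w=1:
g1 = x ⊼ z = 0 ⊼ 1 = 1
g2 = g1 ⊕ w = 1 ⊕ 1 = 0
g3 = g2 ∨ y = 0 ∨ 0 = 0
g4 = ¬g3 = ¬0 = 1
g5 = g4 ⊕ g3 = 1 ⊕ 0 = 1
g6 = g5 ∧ g3 = 1 ∧ 0 = 0
So g6 = 0 as required.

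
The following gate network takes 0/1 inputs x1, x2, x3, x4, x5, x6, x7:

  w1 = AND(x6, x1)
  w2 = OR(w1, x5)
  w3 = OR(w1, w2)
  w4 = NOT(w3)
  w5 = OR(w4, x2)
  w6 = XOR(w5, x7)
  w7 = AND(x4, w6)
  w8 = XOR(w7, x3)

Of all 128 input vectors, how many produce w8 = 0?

w8 = XOR(w7, x3) must be 0, so w7 and x3 are equal.
Enumerating the 128 input combinations, 64 give w8 = 0 and 64 give w8 = 1.

64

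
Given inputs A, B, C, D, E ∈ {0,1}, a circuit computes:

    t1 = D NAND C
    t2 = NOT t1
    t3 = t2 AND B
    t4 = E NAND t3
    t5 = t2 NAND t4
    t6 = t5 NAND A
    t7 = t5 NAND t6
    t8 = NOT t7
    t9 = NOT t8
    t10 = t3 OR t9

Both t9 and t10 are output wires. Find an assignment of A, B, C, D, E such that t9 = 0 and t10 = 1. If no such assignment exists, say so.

Check with A=0, B=1, C=1, D=1, E=1:
t1 = D NAND C = 1 NAND 1 = 0
t2 = NOT t1 = NOT 0 = 1
t3 = t2 AND B = 1 AND 1 = 1
t4 = E NAND t3 = 1 NAND 1 = 0
t5 = t2 NAND t4 = 1 NAND 0 = 1
t6 = t5 NAND A = 1 NAND 0 = 1
t7 = t5 NAND t6 = 1 NAND 1 = 0
t8 = NOT t7 = NOT 0 = 1
t9 = NOT t8 = NOT 1 = 0
t10 = t3 OR t9 = 1 OR 0 = 1
So t9 = 0 and t10 = 1.

A=0, B=1, C=1, D=1, E=1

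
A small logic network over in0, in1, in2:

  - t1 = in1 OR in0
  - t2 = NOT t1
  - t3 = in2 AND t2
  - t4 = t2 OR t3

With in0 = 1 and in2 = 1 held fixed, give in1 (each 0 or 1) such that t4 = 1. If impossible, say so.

With in0 = 1 and in2 = 1 fixed, none of the 2 settings of in1 give t4 = 1.
For example, with in1=0:
t1 = in1 OR in0 = 0 OR 1 = 1
t2 = NOT t1 = NOT 1 = 0
t3 = in2 AND t2 = 1 AND 0 = 0
t4 = t2 OR t3 = 0 OR 0 = 0
giving t4 = 0 ≠ 1.

no solution exists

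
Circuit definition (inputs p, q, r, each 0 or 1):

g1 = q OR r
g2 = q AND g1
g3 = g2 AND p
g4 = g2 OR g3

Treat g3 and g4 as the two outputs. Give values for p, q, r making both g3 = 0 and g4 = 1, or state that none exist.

Check with p=0 q=1 r=0:
g1 = q OR r = 1 OR 0 = 1
g2 = q AND g1 = 1 AND 1 = 1
g3 = g2 AND p = 1 AND 0 = 0
g4 = g2 OR g3 = 1 OR 0 = 1
So g3 = 0 and g4 = 1.

p=0 q=1 r=0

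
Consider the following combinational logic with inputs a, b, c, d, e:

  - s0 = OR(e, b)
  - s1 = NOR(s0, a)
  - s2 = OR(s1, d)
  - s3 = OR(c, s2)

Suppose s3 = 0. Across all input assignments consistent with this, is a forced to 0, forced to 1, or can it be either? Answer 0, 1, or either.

Both values of a occur among assignments with s3 = 0:
  a=0: a=0, b=0, c=0, d=0, e=1
  a=1: a=1, b=0, c=0, d=0, e=0

either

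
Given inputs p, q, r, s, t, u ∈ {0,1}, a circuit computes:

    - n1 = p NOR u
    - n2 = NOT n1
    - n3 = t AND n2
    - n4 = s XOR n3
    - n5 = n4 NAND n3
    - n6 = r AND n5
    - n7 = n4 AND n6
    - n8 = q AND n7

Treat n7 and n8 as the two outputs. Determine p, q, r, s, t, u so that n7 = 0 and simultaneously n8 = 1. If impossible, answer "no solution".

no solution exists

Across all 64 input combinations, none give both n7 = 0 and n8 = 1.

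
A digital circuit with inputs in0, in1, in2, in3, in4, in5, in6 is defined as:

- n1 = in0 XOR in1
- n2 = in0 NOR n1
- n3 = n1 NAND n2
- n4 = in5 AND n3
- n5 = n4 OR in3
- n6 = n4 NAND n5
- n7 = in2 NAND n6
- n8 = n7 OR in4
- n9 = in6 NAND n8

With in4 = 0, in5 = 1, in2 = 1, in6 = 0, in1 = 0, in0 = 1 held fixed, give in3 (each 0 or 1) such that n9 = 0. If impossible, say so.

With in4 = 0, in5 = 1, in2 = 1, in6 = 0, in1 = 0, in0 = 1 fixed, none of the 2 settings of in3 give n9 = 0.
For example, with in3=1:
n1 = in0 XOR in1 = 1 XOR 0 = 1
n2 = in0 NOR n1 = 1 NOR 1 = 0
n3 = n1 NAND n2 = 1 NAND 0 = 1
n4 = in5 AND n3 = 1 AND 1 = 1
n5 = n4 OR in3 = 1 OR 1 = 1
n6 = n4 NAND n5 = 1 NAND 1 = 0
n7 = in2 NAND n6 = 1 NAND 0 = 1
n8 = n7 OR in4 = 1 OR 0 = 1
n9 = in6 NAND n8 = 0 NAND 1 = 1
giving n9 = 1 ≠ 0.

no solution exists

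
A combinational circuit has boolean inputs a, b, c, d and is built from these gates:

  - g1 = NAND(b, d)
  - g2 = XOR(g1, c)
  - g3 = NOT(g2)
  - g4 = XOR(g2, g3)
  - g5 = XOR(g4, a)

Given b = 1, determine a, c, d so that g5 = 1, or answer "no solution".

g5 = XOR(g4, a) must be 1, so g4 and a differ.
Check with b = 1 and a=0, c=1, d=1:
g1 = NAND(b, d) = NAND(1, 1) = 0
g2 = XOR(g1, c) = XOR(0, 1) = 1
g3 = NOT(g2) = NOT 1 = 0
g4 = XOR(g2, g3) = XOR(1, 0) = 1
g5 = XOR(g4, a) = XOR(1, 0) = 1
So g5 = 1.

a=0 c=1 d=1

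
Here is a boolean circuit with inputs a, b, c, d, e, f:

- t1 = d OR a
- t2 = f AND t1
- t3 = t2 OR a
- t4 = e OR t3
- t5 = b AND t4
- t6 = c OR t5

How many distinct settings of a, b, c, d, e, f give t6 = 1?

t6 = c OR t5 must be 1, so at least one of c, t5 is 1.
Enumerating the 64 input combinations, 45 give t6 = 1 and 19 give t6 = 0.

45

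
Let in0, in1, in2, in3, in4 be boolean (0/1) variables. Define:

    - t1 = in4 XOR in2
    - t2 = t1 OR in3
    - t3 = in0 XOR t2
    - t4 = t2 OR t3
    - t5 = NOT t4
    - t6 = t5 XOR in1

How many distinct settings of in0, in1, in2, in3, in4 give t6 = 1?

16

t6 = t5 XOR in1 must be 1, so t5 and in1 differ.
Enumerating the 32 input combinations, 16 give t6 = 1 and 16 give t6 = 0.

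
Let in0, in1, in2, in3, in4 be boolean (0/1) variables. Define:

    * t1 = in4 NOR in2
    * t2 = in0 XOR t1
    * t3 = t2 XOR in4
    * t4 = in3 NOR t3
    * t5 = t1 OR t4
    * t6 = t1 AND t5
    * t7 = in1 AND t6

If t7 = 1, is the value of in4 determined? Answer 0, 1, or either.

t7 = in1 AND t6 must be 1, so both in1 = 1 and t6 = 1.
t6 = t1 AND t5 must be 1, so both t1 = 1 and t5 = 1.
t1 = in4 NOR in2 must be 1, so both in4 = 0 and in2 = 0.
Every assignment with t7 = 1 has in4 = 0; there are 4 such assignment(s).
  in0=0, in1=1, in2=0, in3=0, in4=0
  in0=0, in1=1, in2=0, in3=1, in4=0
  in0=1, in1=1, in2=0, in3=0, in4=0
  in0=1, in1=1, in2=0, in3=1, in4=0

0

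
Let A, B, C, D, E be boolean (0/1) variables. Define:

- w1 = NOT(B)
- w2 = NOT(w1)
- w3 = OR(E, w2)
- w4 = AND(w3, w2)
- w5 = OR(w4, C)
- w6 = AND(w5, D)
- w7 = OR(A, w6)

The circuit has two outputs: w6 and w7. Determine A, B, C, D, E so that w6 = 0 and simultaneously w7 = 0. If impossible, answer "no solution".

A=0 B=0 C=0 D=1 E=0

Check with A=0 B=0 C=0 D=1 E=0:
w1 = NOT(B) = NOT 0 = 1
w2 = NOT(w1) = NOT 1 = 0
w3 = OR(E, w2) = OR(0, 0) = 0
w4 = AND(w3, w2) = AND(0, 0) = 0
w5 = OR(w4, C) = OR(0, 0) = 0
w6 = AND(w5, D) = AND(0, 1) = 0
w7 = OR(A, w6) = OR(0, 0) = 0
So w6 = 0 and w7 = 0.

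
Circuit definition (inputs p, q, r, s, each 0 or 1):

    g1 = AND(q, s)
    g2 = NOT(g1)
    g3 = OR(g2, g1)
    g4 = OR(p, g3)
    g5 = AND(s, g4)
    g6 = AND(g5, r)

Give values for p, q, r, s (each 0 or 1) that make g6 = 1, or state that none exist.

p=0, q=1, r=1, s=1

g6 = AND(g5, r) must be 1, so both g5 = 1 and r = 1.
Check with p=0, q=1, r=1, s=1:
g1 = AND(q, s) = AND(1, 1) = 1
g2 = NOT(g1) = NOT 1 = 0
g3 = OR(g2, g1) = OR(0, 1) = 1
g4 = OR(p, g3) = OR(0, 1) = 1
g5 = AND(s, g4) = AND(1, 1) = 1
g6 = AND(g5, r) = AND(1, 1) = 1
So g6 = 1 as required.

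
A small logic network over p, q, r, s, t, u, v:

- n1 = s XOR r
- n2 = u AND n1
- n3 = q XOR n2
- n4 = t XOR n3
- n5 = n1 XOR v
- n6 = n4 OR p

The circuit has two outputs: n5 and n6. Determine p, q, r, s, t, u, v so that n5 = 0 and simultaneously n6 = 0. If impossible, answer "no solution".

Check with p=0, q=1, r=1, s=0, t=0, u=1, v=1:
n1 = s XOR r = 0 XOR 1 = 1
n2 = u AND n1 = 1 AND 1 = 1
n3 = q XOR n2 = 1 XOR 1 = 0
n4 = t XOR n3 = 0 XOR 0 = 0
n5 = n1 XOR v = 1 XOR 1 = 0
n6 = n4 OR p = 0 OR 0 = 0
So n5 = 0 and n6 = 0.

p=0, q=1, r=1, s=0, t=0, u=1, v=1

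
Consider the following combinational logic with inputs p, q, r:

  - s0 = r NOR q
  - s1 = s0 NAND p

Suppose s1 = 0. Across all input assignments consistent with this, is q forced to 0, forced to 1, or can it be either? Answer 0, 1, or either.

0

s1 = s0 NAND p must be 0, so both s0 = 1 and p = 1.
Every assignment with s1 = 0 has q = 0; there are 1 such assignment(s).
  p=1, q=0, r=0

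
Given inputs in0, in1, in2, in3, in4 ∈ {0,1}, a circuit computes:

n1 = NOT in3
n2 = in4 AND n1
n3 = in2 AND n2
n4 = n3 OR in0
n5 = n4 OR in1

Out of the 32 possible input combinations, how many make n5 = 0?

7

n5 = n4 OR in1 must be 0, so both n4 = 0 and in1 = 0.
Enumerating the 32 input combinations, 7 give n5 = 0 and 25 give n5 = 1.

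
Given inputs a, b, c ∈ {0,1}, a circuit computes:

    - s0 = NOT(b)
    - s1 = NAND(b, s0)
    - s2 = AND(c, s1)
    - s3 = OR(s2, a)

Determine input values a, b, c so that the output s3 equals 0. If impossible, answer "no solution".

s3 = OR(s2, a) must be 0, so both s2 = 0 and a = 0.
Check with a=0 b=1 c=0:
s0 = NOT(b) = NOT 1 = 0
s1 = NAND(b, s0) = NAND(1, 0) = 1
s2 = AND(c, s1) = AND(0, 1) = 0
s3 = OR(s2, a) = OR(0, 0) = 0
So s3 = 0 as required.

a=0 b=1 c=0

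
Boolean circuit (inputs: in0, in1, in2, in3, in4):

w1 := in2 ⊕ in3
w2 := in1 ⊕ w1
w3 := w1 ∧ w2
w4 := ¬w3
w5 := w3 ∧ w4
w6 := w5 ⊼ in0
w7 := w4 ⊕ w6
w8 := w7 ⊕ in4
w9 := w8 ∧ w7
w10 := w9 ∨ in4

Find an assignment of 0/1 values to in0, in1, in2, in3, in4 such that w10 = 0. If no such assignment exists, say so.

in0=0, in1=1, in2=0, in3=0, in4=0

w10 = w9 ∨ in4 must be 0, so both w9 = 0 and in4 = 0.
w9 = w8 ∧ w7 must be 0, so at least one of w8, w7 is 0.
Check with in0=0, in1=1, in2=0, in3=0, in4=0:
w1 = in2 ⊕ in3 = 0 ⊕ 0 = 0
w2 = in1 ⊕ w1 = 1 ⊕ 0 = 1
w3 = w1 ∧ w2 = 0 ∧ 1 = 0
w4 = ¬w3 = ¬0 = 1
w5 = w3 ∧ w4 = 0 ∧ 1 = 0
w6 = w5 ⊼ in0 = 0 ⊼ 0 = 1
w7 = w4 ⊕ w6 = 1 ⊕ 1 = 0
w8 = w7 ⊕ in4 = 0 ⊕ 0 = 0
w9 = w8 ∧ w7 = 0 ∧ 0 = 0
w10 = w9 ∨ in4 = 0 ∨ 0 = 0
So w10 = 0 as required.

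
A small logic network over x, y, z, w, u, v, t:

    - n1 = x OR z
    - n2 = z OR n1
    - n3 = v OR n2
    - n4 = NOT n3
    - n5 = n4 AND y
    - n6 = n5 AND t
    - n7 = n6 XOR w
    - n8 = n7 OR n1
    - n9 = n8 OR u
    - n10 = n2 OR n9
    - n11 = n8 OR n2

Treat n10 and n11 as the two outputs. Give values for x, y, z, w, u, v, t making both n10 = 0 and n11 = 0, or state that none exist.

x=0 y=1 z=0 w=0 u=0 v=1 t=1

Check with x=0 y=1 z=0 w=0 u=0 v=1 t=1:
n1 = x OR z = 0 OR 0 = 0
n2 = z OR n1 = 0 OR 0 = 0
n3 = v OR n2 = 1 OR 0 = 1
n4 = NOT n3 = NOT 1 = 0
n5 = n4 AND y = 0 AND 1 = 0
n6 = n5 AND t = 0 AND 1 = 0
n7 = n6 XOR w = 0 XOR 0 = 0
n8 = n7 OR n1 = 0 OR 0 = 0
n9 = n8 OR u = 0 OR 0 = 0
n10 = n2 OR n9 = 0 OR 0 = 0
n11 = n8 OR n2 = 0 OR 0 = 0
So n10 = 0 and n11 = 0.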